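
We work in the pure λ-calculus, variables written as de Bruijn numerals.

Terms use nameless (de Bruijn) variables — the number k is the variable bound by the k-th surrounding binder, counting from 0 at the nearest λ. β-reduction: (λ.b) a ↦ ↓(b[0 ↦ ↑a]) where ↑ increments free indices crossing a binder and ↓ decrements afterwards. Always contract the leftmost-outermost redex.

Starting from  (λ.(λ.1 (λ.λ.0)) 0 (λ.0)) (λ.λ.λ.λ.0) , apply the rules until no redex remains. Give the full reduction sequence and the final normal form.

  start: (λ.(λ.1 (λ.λ.0)) 0 (λ.0)) (λ.λ.λ.λ.0)
  step 1: (λ.(λ.λ.λ.λ.0) (λ.λ.0)) (λ.λ.λ.λ.0) (λ.0)
  step 2: (λ.λ.λ.λ.0) (λ.λ.0) (λ.0)
  step 3: (λ.λ.λ.0) (λ.0)
  step 4: λ.λ.0

Answer: normal form = λ.λ.0  (in 4 steps)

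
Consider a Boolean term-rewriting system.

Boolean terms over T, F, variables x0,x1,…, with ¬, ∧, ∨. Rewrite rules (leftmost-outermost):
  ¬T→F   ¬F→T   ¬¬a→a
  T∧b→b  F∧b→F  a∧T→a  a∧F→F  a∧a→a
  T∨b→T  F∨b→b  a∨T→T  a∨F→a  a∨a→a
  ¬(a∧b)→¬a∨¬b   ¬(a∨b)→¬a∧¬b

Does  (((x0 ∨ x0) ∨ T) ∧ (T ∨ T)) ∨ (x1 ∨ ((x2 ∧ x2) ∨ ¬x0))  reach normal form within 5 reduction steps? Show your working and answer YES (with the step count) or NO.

  start: (((x0 ∨ x0) ∨ T) ∧ (T ∨ T)) ∨ (x1 ∨ ((x2 ∧ x2) ∨ ¬x0))
  [1] (T ∧ (T ∨ T)) ∨ (x1 ∨ ((x2 ∧ x2) ∨ ¬x0))
  [2] (T ∨ T) ∨ (x1 ∨ ((x2 ∧ x2) ∨ ¬x0))
  [3] T ∨ (x1 ∨ ((x2 ∧ x2) ∨ ¬x0))
  [4] T

Answer: YES — reaches normal form T in 4 ≤ 5 steps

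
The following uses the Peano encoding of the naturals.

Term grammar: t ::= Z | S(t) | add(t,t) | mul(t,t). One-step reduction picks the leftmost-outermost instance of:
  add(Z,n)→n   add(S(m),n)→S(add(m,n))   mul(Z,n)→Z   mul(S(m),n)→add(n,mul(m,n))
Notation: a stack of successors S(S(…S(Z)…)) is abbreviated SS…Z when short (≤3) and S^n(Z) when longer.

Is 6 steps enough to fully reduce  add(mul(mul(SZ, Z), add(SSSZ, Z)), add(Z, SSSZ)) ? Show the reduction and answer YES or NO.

Answer: YES — reaches normal form SSSZ in 6 ≤ 6 steps

Reduction:
  start: add(mul(mul(SZ, Z), add(SSSZ, Z)), add(Z, SSSZ))
  [1] add(mul(add(Z, mul(Z, Z)), add(SSSZ, Z)), add(Z, SSSZ))
  [2] add(mul(mul(Z, Z), add(SSSZ, Z)), add(Z, SSSZ))
  [3] add(mul(Z, add(SSSZ, Z)), add(Z, SSSZ))
  [4] add(Z, add(Z, SSSZ))
  [5] add(Z, SSSZ)
  [6] SSSZ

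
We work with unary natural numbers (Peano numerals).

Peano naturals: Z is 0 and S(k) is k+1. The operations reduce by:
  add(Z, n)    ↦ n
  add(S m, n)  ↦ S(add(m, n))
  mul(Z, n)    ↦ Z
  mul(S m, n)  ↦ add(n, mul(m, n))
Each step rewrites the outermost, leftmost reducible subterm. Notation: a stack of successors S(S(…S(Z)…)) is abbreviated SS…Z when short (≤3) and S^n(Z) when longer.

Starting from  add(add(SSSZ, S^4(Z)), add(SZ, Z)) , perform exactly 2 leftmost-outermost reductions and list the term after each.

  start: add(add(SSSZ, S^4(Z)), add(SZ, Z))
  step 1: add(S(add(SSZ, S^4(Z))), add(SZ, Z))
  step 2: S(add(add(SSZ, S^4(Z)), add(SZ, Z)))

Answer: after 2 steps: S(add(add(SSZ, S^4(Z)), add(SZ, Z)))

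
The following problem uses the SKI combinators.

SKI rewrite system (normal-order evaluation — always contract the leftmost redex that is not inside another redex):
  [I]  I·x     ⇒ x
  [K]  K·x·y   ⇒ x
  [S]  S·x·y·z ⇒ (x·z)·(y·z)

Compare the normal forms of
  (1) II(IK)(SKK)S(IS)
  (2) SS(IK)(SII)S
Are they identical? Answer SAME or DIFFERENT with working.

Answer: DIFFERENT — A ⇓ S, B ⇓ SS(SII)

Working:
Term A:
  start: II(IK)(SKK)S(IS)
  step 1: I(IK)(SKK)S(IS)
  step 2: IK(SKK)S(IS)
  step 3: K(SKK)S(IS)
  step 4: SKK(IS)
  step 5: K(IS)(K(IS))
  step 6: IS
  step 7: S

Term B:
  start: SS(IK)(SII)S
  step 1: S(SII)(IK(SII))S
  step 2: SIIS(IK(SII)S)
  step 3: IS(IS)(IK(SII)S)
  step 4: S(IS)(IK(SII)S)
  step 5: SS(IK(SII)S)
  step 6: SS(K(SII)S)
  step 7: SS(SII)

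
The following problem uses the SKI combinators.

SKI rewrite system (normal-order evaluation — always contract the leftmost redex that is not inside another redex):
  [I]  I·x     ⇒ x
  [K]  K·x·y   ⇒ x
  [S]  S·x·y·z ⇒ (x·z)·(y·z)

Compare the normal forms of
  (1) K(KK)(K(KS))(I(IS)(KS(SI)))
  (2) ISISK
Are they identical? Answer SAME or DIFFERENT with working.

Term A:
  start: K(KK)(K(KS))(I(IS)(KS(SI)))
  step 1: KK(I(IS)(KS(SI)))
  step 2: K

Term B:
  start: ISISK
  step 1: SISK
  step 2: IK(SK)
  step 3: K(SK)

Answer: DIFFERENT — A ⇓ K, B ⇓ K(SK)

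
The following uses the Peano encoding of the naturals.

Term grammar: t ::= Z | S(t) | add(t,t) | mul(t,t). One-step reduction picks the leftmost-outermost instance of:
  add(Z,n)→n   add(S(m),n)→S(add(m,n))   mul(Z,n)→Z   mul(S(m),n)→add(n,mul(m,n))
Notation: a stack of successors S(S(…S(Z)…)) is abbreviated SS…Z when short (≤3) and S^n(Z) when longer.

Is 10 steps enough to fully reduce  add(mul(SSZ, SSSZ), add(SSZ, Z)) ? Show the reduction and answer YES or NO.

Answer: NO — after 10 steps the term is S(S(S(add(S(add(SSZ, mul(Z, SSSZ))), add(SSZ, Z))))), not yet normal

Derivation:
  start: add(mul(SSZ, SSSZ), add(SSZ, Z))
  step 1: add(add(SSSZ, mul(SZ, SSSZ)), add(SSZ, Z))
  step 2: add(S(add(SSZ, mul(SZ, SSSZ))), add(SSZ, Z))
  step 3: S(add(add(SSZ, mul(SZ, SSSZ)), add(SSZ, Z)))
  step 4: S(add(S(add(SZ, mul(SZ, SSSZ))), add(SSZ, Z)))
  step 5: S(S(add(add(SZ, mul(SZ, SSSZ)), add(SSZ, Z))))
  step 6: S(S(add(S(add(Z, mul(SZ, SSSZ))), add(SSZ, Z))))
  step 7: S(S(S(add(add(Z, mul(SZ, SSSZ)), add(SSZ, Z)))))
  step 8: S(S(S(add(mul(SZ, SSSZ), add(SSZ, Z)))))
  step 9: S(S(S(add(add(SSSZ, mul(Z, SSSZ)), add(SSZ, Z)))))
  step 10: S(S(S(add(S(add(SSZ, mul(Z, SSSZ))), add(SSZ, Z)))))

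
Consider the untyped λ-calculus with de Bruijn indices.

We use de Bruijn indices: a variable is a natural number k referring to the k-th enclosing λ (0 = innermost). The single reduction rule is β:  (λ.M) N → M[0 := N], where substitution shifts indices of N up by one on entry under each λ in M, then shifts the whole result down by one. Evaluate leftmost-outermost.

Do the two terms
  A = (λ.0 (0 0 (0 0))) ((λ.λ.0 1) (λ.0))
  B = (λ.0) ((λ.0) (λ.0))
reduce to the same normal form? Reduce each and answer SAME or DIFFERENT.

Answer: SAME — A ⇓ λ.0, B ⇓ λ.0

Reduction:
Term A:
  start: (λ.0 (0 0 (0 0))) ((λ.λ.0 1) (λ.0))
  [1] (λ.λ.0 1) (λ.0) ((λ.λ.0 1) (λ.0) ((λ.λ.0 1) (λ.0)) ((λ.λ.0 1) (λ.0) ((λ.λ.0 1) (λ.0))))
  [2] (λ.0 (λ.0)) ((λ.λ.0 1) (λ.0) ((λ.λ.0 1) (λ.0)) ((λ.λ.0 1) (λ.0) ((λ.λ.0 1) (λ.0))))
  [3] (λ.λ.0 1) (λ.0) ((λ.λ.0 1) (λ.0)) ((λ.λ.0 1) (λ.0) ((λ.λ.0 1) (λ.0))) (λ.0)
  [4] (λ.0 (λ.0)) ((λ.λ.0 1) (λ.0)) ((λ.λ.0 1) (λ.0) ((λ.λ.0 1) (λ.0))) (λ.0)
  [5] (λ.λ.0 1) (λ.0) (λ.0) ((λ.λ.0 1) (λ.0) ((λ.λ.0 1) (λ.0))) (λ.0)
  [6] (λ.0 (λ.0)) (λ.0) ((λ.λ.0 1) (λ.0) ((λ.λ.0 1) (λ.0))) (λ.0)
  [7] (λ.0) (λ.0) ((λ.λ.0 1) (λ.0) ((λ.λ.0 1) (λ.0))) (λ.0)
  [8] (λ.0) ((λ.λ.0 1) (λ.0) ((λ.λ.0 1) (λ.0))) (λ.0)
  [9] (λ.λ.0 1) (λ.0) ((λ.λ.0 1) (λ.0)) (λ.0)
  [10] (λ.0 (λ.0)) ((λ.λ.0 1) (λ.0)) (λ.0)
  [11] (λ.λ.0 1) (λ.0) (λ.0) (λ.0)
  [12] (λ.0 (λ.0)) (λ.0) (λ.0)
  [13] (λ.0) (λ.0) (λ.0)
  [14] (λ.0) (λ.0)
  [15] λ.0

Term B:
  start: (λ.0) ((λ.0) (λ.0))
  [1] (λ.0) (λ.0)
  [2] λ.0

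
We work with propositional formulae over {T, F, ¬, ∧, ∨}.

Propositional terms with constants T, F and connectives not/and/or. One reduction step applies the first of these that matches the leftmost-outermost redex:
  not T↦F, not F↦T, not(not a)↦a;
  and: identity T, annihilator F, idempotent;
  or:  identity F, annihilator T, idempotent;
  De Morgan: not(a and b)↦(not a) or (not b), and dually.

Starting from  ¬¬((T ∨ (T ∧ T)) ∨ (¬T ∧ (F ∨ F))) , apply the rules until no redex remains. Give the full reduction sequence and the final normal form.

Answer: normal form = T  (in 3 steps)

Derivation:
  start: ¬¬((T ∨ (T ∧ T)) ∨ (¬T ∧ (F ∨ F)))
  →1  (T ∨ (T ∧ T)) ∨ (¬T ∧ (F ∨ F))
  →2  T ∨ (¬T ∧ (F ∨ F))
  →3  T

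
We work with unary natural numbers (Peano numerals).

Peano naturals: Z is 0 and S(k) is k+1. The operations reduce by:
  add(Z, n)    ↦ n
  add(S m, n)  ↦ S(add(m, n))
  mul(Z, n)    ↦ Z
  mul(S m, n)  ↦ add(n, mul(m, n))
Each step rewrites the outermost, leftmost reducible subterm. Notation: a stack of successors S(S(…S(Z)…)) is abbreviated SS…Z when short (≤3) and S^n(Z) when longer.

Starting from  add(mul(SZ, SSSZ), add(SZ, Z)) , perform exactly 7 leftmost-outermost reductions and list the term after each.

Answer: after 7 steps: S(S(S(add(add(Z, mul(Z, SSSZ)), add(SZ, Z)))))

Derivation:
  start: add(mul(SZ, SSSZ), add(SZ, Z))
  step 1: add(add(SSSZ, mul(Z, SSSZ)), add(SZ, Z))
  step 2: add(S(add(SSZ, mul(Z, SSSZ))), add(SZ, Z))
  step 3: S(add(add(SSZ, mul(Z, SSSZ)), add(SZ, Z)))
  step 4: S(add(S(add(SZ, mul(Z, SSSZ))), add(SZ, Z)))
  step 5: S(S(add(add(SZ, mul(Z, SSSZ)), add(SZ, Z))))
  step 6: S(S(add(S(add(Z, mul(Z, SSSZ))), add(SZ, Z))))
  step 7: S(S(S(add(add(Z, mul(Z, SSSZ)), add(SZ, Z)))))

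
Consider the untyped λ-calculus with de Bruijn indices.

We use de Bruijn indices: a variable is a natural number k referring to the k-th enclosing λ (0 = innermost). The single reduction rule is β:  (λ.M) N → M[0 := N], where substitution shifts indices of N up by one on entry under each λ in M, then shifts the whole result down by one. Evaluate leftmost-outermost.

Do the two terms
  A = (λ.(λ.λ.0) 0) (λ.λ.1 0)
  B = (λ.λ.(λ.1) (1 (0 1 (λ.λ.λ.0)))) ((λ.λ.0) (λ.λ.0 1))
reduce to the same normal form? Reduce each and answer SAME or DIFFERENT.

Answer: SAME — A ⇓ λ.0, B ⇓ λ.0

Derivation:
Term A:
  start: (λ.(λ.λ.0) 0) (λ.λ.1 0)
  step 1: (λ.λ.0) (λ.λ.1 0)
  step 2: λ.0

Term B:
  start: (λ.λ.(λ.1) (1 (0 1 (λ.λ.λ.0)))) ((λ.λ.0) (λ.λ.0 1))
  step 1: λ.(λ.1) ((λ.λ.0) (λ.λ.0 1) (0 ((λ.λ.0) (λ.λ.0 1)) (λ.λ.λ.0)))
  step 2: λ.0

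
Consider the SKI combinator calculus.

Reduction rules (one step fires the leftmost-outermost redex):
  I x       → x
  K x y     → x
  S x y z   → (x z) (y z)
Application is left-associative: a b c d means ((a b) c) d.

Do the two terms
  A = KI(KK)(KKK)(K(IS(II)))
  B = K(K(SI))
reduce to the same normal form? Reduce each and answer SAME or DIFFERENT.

Term A:
  start: KI(KK)(KKK)(K(IS(II)))
  →1  I(KKK)(K(IS(II)))
  →2  KKK(K(IS(II)))
  →3  K(K(IS(II)))
  →4  K(K(S(II)))
  →5  K(K(SI))

Term B:
  start: K(K(SI))

Answer: SAME — A ⇓ K(K(SI)), B ⇓ K(K(SI))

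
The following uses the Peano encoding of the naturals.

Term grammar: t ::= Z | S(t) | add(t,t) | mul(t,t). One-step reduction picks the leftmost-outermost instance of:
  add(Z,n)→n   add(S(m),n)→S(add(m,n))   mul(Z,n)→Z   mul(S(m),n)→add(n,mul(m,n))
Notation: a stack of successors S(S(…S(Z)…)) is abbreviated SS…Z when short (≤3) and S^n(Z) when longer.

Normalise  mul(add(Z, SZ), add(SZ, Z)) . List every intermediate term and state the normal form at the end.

  start: mul(add(Z, SZ), add(SZ, Z))
  step 1: mul(SZ, add(SZ, Z))
  step 2: add(add(SZ, Z), mul(Z, add(SZ, Z)))
  step 3: add(S(add(Z, Z)), mul(Z, add(SZ, Z)))
  step 4: S(add(add(Z, Z), mul(Z, add(SZ, Z))))
  step 5: S(add(Z, mul(Z, add(SZ, Z))))
  step 6: S(mul(Z, add(SZ, Z)))
  step 7: SZ

Answer: normal form = SZ  (in 7 steps)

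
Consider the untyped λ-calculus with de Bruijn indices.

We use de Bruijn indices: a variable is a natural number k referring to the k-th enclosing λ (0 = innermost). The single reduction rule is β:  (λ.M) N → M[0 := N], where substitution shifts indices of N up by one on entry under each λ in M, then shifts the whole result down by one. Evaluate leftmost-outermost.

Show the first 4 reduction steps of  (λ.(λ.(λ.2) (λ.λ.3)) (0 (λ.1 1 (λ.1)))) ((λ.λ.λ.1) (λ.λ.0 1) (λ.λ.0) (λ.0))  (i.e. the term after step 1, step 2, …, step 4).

  start: (λ.(λ.(λ.2) (λ.λ.3)) (0 (λ.1 1 (λ.1)))) ((λ.λ.λ.1) (λ.λ.0 1) (λ.λ.0) (λ.0))
  →1  (λ.(λ.(λ.λ.λ.1) (λ.λ.0 1) (λ.λ.0) (λ.0)) (λ.λ.(λ.λ.λ.1) (λ.λ.0 1) (λ.λ.0) (λ.0))) ((λ.λ.λ.1) (λ.λ.0 1) (λ.λ.0) (λ.0) (λ.(λ.λ.λ.1) (λ.λ.0 1) (λ.λ.0) (λ.0) ((λ.λ.λ.1) (λ.λ.0 1) (λ.λ.0) (λ.0)) (λ.1)))
  →2  (λ.(λ.λ.λ.1) (λ.λ.0 1) (λ.λ.0) (λ.0)) (λ.λ.(λ.λ.λ.1) (λ.λ.0 1) (λ.λ.0) (λ.0))
  →3  (λ.λ.λ.1) (λ.λ.0 1) (λ.λ.0) (λ.0)
  →4  (λ.λ.1) (λ.λ.0) (λ.0)

Answer: after 4 steps: (λ.λ.1) (λ.λ.0) (λ.0)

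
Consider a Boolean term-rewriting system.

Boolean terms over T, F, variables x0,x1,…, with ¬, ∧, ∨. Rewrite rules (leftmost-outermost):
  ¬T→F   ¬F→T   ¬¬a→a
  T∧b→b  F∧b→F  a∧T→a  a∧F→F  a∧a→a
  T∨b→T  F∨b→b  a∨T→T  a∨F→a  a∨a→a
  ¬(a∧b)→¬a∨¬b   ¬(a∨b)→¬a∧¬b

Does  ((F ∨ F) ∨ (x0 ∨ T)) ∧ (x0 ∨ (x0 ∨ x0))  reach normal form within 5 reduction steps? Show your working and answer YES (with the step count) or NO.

Answer: NO — after 5 steps the term is x0 ∨ x0, not yet normal

Working:
  start: ((F ∨ F) ∨ (x0 ∨ T)) ∧ (x0 ∨ (x0 ∨ x0))
  step 1: (F ∨ (x0 ∨ T)) ∧ (x0 ∨ (x0 ∨ x0))
  step 2: (x0 ∨ T) ∧ (x0 ∨ (x0 ∨ x0))
  step 3: T ∧ (x0 ∨ (x0 ∨ x0))
  step 4: x0 ∨ (x0 ∨ x0)
  step 5: x0 ∨ x0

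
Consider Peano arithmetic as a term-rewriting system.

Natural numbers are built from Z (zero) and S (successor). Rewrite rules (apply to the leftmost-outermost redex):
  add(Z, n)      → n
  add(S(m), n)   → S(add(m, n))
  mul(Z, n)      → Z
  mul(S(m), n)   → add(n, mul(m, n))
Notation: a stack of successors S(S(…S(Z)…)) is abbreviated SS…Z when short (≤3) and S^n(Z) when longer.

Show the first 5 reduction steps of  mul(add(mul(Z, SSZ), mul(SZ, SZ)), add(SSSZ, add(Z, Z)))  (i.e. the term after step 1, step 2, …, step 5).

Answer: after 5 steps: add(add(SSSZ, add(Z, Z)), mul(add(Z, mul(Z, SZ)), add(SSSZ, add(Z, Z))))

Derivation:
  start: mul(add(mul(Z, SSZ), mul(SZ, SZ)), add(SSSZ, add(Z, Z)))
  [1] mul(add(Z, mul(SZ, SZ)), add(SSSZ, add(Z, Z)))
  [2] mul(mul(SZ, SZ), add(SSSZ, add(Z, Z)))
  [3] mul(add(SZ, mul(Z, SZ)), add(SSSZ, add(Z, Z)))
  [4] mul(S(add(Z, mul(Z, SZ))), add(SSSZ, add(Z, Z)))
  [5] add(add(SSSZ, add(Z, Z)), mul(add(Z, mul(Z, SZ)), add(SSSZ, add(Z, Z))))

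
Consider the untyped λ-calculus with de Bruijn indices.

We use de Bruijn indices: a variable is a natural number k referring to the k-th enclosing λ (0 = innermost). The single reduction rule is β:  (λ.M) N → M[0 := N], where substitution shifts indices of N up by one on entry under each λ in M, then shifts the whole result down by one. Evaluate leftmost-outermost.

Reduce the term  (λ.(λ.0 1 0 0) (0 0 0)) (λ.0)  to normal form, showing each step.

Answer: normal form = λ.0  (in 11 steps)

Working:
  start: (λ.(λ.0 1 0 0) (0 0 0)) (λ.0)
  [1] (λ.0 (λ.0) 0 0) ((λ.0) (λ.0) (λ.0))
  [2] (λ.0) (λ.0) (λ.0) (λ.0) ((λ.0) (λ.0) (λ.0)) ((λ.0) (λ.0) (λ.0))
  [3] (λ.0) (λ.0) (λ.0) ((λ.0) (λ.0) (λ.0)) ((λ.0) (λ.0) (λ.0))
  [4] (λ.0) (λ.0) ((λ.0) (λ.0) (λ.0)) ((λ.0) (λ.0) (λ.0))
  [5] (λ.0) ((λ.0) (λ.0) (λ.0)) ((λ.0) (λ.0) (λ.0))
  [6] (λ.0) (λ.0) (λ.0) ((λ.0) (λ.0) (λ.0))
  [7] (λ.0) (λ.0) ((λ.0) (λ.0) (λ.0))
  [8] (λ.0) ((λ.0) (λ.0) (λ.0))
  [9] (λ.0) (λ.0) (λ.0)
  [10] (λ.0) (λ.0)
  [11] λ.0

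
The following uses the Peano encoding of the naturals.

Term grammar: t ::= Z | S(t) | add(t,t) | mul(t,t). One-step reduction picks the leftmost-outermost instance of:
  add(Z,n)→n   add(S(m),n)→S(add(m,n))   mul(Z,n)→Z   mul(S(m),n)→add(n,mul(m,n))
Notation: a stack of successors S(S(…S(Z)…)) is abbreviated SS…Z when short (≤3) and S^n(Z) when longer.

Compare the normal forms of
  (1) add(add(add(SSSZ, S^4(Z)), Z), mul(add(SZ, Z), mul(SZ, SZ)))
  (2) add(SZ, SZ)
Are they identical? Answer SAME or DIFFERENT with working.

Answer: DIFFERENT — A ⇓ S^8(Z), B ⇓ SSZ

Reduction:
Term A:
  start: add(add(add(SSSZ, S^4(Z)), Z), mul(add(SZ, Z), mul(SZ, SZ)))
  [1] add(add(S(add(SSZ, S^4(Z))), Z), mul(add(SZ, Z), mul(SZ, SZ)))
  [2] add(S(add(add(SSZ, S^4(Z)), Z)), mul(add(SZ, Z), mul(SZ, SZ)))
  [3] S(add(add(add(SSZ, S^4(Z)), Z), mul(add(SZ, Z), mul(SZ, SZ))))
  [4] S(add(add(S(add(SZ, S^4(Z))), Z), mul(add(SZ, Z), mul(SZ, SZ))))
  [5] S(add(S(add(add(SZ, S^4(Z)), Z)), mul(add(SZ, Z), mul(SZ, SZ))))
  [6] S(S(add(add(add(SZ, S^4(Z)), Z), mul(add(SZ, Z), mul(SZ, SZ)))))
  [7] S(S(add(add(S(add(Z, S^4(Z))), Z), mul(add(SZ, Z), mul(SZ, SZ)))))
  [8] S(S(add(S(add(add(Z, S^4(Z)), Z)), mul(add(SZ, Z), mul(SZ, SZ)))))
  [9] S(S(S(add(add(add(Z, S^4(Z)), Z), mul(add(SZ, Z), mul(SZ, SZ))))))
  [10] S(S(S(add(add(S^4(Z), Z), mul(add(SZ, Z), mul(SZ, SZ))))))
  [11] S(S(S(add(S(add(SSSZ, Z)), mul(add(SZ, Z), mul(SZ, SZ))))))
  [12] S(S(S(S(add(add(SSSZ, Z), mul(add(SZ, Z), mul(SZ, SZ)))))))
  [13] S(S(S(S(add(S(add(SSZ, Z)), mul(add(SZ, Z), mul(SZ, SZ)))))))
  [14] S(S(S(S(S(add(add(SSZ, Z), mul(add(SZ, Z), mul(SZ, SZ))))))))
  [15] S(S(S(S(S(add(S(add(SZ, Z)), mul(add(SZ, Z), mul(SZ, SZ))))))))
  [16] S(S(S(S(S(S(add(add(SZ, Z), mul(add(SZ, Z), mul(SZ, SZ)))))))))
  [17] S(S(S(S(S(S(add(S(add(Z, Z)), mul(add(SZ, Z), mul(SZ, SZ)))))))))
  [18] S(S(S(S(S(S(S(add(add(Z, Z), mul(add(SZ, Z), mul(SZ, SZ))))))))))
  [19] S(S(S(S(S(S(S(add(Z, mul(add(SZ, Z), mul(SZ, SZ))))))))))
  [20] S(S(S(S(S(S(S(mul(add(SZ, Z), mul(SZ, SZ)))))))))
  [21] S(S(S(S(S(S(S(mul(S(add(Z, Z)), mul(SZ, SZ)))))))))
  [22] S(S(S(S(S(S(S(add(mul(SZ, SZ), mul(add(Z, Z), mul(SZ, SZ))))))))))
  [23] S(S(S(S(S(S(S(add(add(SZ, mul(Z, SZ)), mul(add(Z, Z), mul(SZ, SZ))))))))))
  [24] S(S(S(S(S(S(S(add(S(add(Z, mul(Z, SZ))), mul(add(Z, Z), mul(SZ, SZ))))))))))
  [25] S(S(S(S(S(S(S(S(add(add(Z, mul(Z, SZ)), mul(add(Z, Z), mul(SZ, SZ)))))))))))
  [26] S(S(S(S(S(S(S(S(add(mul(Z, SZ), mul(add(Z, Z), mul(SZ, SZ)))))))))))
  [27] S(S(S(S(S(S(S(S(add(Z, mul(add(Z, Z), mul(SZ, SZ)))))))))))
  [28] S(S(S(S(S(S(S(S(mul(add(Z, Z), mul(SZ, SZ))))))))))
  [29] S(S(S(S(S(S(S(S(mul(Z, mul(SZ, SZ))))))))))
  [30] S^8(Z)

Term B:
  start: add(SZ, SZ)
  [1] S(add(Z, SZ))
  [2] SSZ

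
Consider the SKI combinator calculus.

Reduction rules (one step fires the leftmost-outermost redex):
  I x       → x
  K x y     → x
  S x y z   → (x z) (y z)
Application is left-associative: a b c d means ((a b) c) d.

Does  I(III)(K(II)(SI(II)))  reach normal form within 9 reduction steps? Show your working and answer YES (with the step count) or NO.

  start: I(III)(K(II)(SI(II)))
  →1  III(K(II)(SI(II)))
  →2  II(K(II)(SI(II)))
  →3  I(K(II)(SI(II)))
  →4  K(II)(SI(II))
  →5  II
  →6  I

Answer: YES — reaches normal form I in 6 ≤ 9 steps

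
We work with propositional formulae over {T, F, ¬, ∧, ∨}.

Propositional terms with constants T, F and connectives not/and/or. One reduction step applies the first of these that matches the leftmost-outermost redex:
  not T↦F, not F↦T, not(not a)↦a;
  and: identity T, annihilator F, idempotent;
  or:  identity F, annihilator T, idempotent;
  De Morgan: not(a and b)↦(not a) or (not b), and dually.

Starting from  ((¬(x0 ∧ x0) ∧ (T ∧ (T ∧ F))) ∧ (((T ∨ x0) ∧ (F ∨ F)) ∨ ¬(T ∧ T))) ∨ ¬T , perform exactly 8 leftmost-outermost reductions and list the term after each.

  start: ((¬(x0 ∧ x0) ∧ (T ∧ (T ∧ F))) ∧ (((T ∨ x0) ∧ (F ∨ F)) ∨ ¬(T ∧ T))) ∨ ¬T
  →1  (((¬x0 ∨ ¬x0) ∧ (T ∧ (T ∧ F))) ∧ (((T ∨ x0) ∧ (F ∨ F)) ∨ ¬(T ∧ T))) ∨ ¬T
  →2  ((¬x0 ∧ (T ∧ (T ∧ F))) ∧ (((T ∨ x0) ∧ (F ∨ F)) ∨ ¬(T ∧ T))) ∨ ¬T
  →3  ((¬x0 ∧ (T ∧ F)) ∧ (((T ∨ x0) ∧ (F ∨ F)) ∨ ¬(T ∧ T))) ∨ ¬T
  →4  ((¬x0 ∧ F) ∧ (((T ∨ x0) ∧ (F ∨ F)) ∨ ¬(T ∧ T))) ∨ ¬T
  →5  (F ∧ (((T ∨ x0) ∧ (F ∨ F)) ∨ ¬(T ∧ T))) ∨ ¬T
  →6  F ∨ ¬T
  →7  ¬T
  →8  F

Answer: after 8 steps: F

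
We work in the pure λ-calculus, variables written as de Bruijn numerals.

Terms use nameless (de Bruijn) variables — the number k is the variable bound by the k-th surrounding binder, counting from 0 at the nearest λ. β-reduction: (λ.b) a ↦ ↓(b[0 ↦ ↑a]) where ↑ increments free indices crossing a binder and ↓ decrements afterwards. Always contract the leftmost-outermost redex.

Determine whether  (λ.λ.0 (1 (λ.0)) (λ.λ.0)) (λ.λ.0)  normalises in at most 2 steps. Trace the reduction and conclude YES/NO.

Answer: YES — reaches normal form λ.0 (λ.0) (λ.λ.0) in 2 ≤ 2 steps

Derivation:
  start: (λ.λ.0 (1 (λ.0)) (λ.λ.0)) (λ.λ.0)
  →1  λ.0 ((λ.λ.0) (λ.0)) (λ.λ.0)
  →2  λ.0 (λ.0) (λ.λ.0)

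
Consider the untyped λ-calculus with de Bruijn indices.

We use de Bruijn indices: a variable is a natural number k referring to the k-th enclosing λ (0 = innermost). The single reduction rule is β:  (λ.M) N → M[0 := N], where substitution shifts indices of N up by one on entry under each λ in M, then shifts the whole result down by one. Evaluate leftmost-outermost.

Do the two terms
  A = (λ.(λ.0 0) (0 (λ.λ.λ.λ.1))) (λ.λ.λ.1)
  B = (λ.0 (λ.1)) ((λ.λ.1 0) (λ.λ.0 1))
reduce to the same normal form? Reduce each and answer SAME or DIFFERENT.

Answer: DIFFERENT — A ⇓ λ.λ.λ.1, B ⇓ λ.0 (λ.λ.λ.0 1)

Reduction:
Term A:
  start: (λ.(λ.0 0) (0 (λ.λ.λ.λ.1))) (λ.λ.λ.1)
  →1  (λ.0 0) ((λ.λ.λ.1) (λ.λ.λ.λ.1))
  →2  (λ.λ.λ.1) (λ.λ.λ.λ.1) ((λ.λ.λ.1) (λ.λ.λ.λ.1))
  →3  (λ.λ.1) ((λ.λ.λ.1) (λ.λ.λ.λ.1))
  →4  λ.(λ.λ.λ.1) (λ.λ.λ.λ.1)
  →5  λ.λ.λ.1

Term B:
  start: (λ.0 (λ.1)) ((λ.λ.1 0) (λ.λ.0 1))
  →1  (λ.λ.1 0) (λ.λ.0 1) (λ.(λ.λ.1 0) (λ.λ.0 1))
  →2  (λ.(λ.λ.0 1) 0) (λ.(λ.λ.1 0) (λ.λ.0 1))
  →3  (λ.λ.0 1) (λ.(λ.λ.1 0) (λ.λ.0 1))
  →4  λ.0 (λ.(λ.λ.1 0) (λ.λ.0 1))
  →5  λ.0 (λ.λ.(λ.λ.0 1) 0)
  →6  λ.0 (λ.λ.λ.0 1)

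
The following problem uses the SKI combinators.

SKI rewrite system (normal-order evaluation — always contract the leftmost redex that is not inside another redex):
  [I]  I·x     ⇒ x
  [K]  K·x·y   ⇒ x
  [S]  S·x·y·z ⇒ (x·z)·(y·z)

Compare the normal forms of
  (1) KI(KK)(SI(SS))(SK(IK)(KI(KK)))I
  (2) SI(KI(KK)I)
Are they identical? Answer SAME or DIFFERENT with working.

Answer: SAME — A ⇓ SII, B ⇓ SII

Derivation:
Term A:
  start: KI(KK)(SI(SS))(SK(IK)(KI(KK)))I
  [1] I(SI(SS))(SK(IK)(KI(KK)))I
  [2] SI(SS)(SK(IK)(KI(KK)))I
  [3] I(SK(IK)(KI(KK)))(SS(SK(IK)(KI(KK))))I
  [4] SK(IK)(KI(KK))(SS(SK(IK)(KI(KK))))I
  [5] K(KI(KK))(IK(KI(KK)))(SS(SK(IK)(KI(KK))))I
  [6] KI(KK)(SS(SK(IK)(KI(KK))))I
  [7] I(SS(SK(IK)(KI(KK))))I
  [8] SS(SK(IK)(KI(KK)))I
  [9] SI(SK(IK)(KI(KK))I)
  [10] SI(K(KI(KK))(IK(KI(KK)))I)
  [11] SI(KI(KK)I)
  [12] SI(II)
  [13] SII

Term B:
  start: SI(KI(KK)I)
  [1] SI(II)
  [2] SII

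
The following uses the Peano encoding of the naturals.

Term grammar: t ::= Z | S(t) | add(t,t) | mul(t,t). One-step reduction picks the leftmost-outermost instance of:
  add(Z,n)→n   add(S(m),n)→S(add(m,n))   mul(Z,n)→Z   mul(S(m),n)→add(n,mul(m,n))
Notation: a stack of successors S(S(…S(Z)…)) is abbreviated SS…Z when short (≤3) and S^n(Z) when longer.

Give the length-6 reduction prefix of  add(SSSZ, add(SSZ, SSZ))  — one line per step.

Answer: after 6 steps: S(S(S(S(S(add(Z, SSZ))))))

Reduction:
  start: add(SSSZ, add(SSZ, SSZ))
  →1  S(add(SSZ, add(SSZ, SSZ)))
  →2  S(S(add(SZ, add(SSZ, SSZ))))
  →3  S(S(S(add(Z, add(SSZ, SSZ)))))
  →4  S(S(S(add(SSZ, SSZ))))
  →5  S(S(S(S(add(SZ, SSZ)))))
  →6  S(S(S(S(S(add(Z, SSZ))))))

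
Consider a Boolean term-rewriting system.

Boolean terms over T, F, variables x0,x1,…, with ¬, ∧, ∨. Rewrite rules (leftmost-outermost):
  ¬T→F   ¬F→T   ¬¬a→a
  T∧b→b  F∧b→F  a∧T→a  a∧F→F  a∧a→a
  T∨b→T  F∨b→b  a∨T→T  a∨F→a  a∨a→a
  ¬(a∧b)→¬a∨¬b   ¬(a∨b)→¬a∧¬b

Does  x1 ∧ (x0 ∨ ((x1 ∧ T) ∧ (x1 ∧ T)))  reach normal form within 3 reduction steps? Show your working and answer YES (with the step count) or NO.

  start: x1 ∧ (x0 ∨ ((x1 ∧ T) ∧ (x1 ∧ T)))
  [1] x1 ∧ (x0 ∨ (x1 ∧ T))
  [2] x1 ∧ (x0 ∨ x1)

Answer: YES — reaches normal form x1 ∧ (x0 ∨ x1) in 2 ≤ 3 steps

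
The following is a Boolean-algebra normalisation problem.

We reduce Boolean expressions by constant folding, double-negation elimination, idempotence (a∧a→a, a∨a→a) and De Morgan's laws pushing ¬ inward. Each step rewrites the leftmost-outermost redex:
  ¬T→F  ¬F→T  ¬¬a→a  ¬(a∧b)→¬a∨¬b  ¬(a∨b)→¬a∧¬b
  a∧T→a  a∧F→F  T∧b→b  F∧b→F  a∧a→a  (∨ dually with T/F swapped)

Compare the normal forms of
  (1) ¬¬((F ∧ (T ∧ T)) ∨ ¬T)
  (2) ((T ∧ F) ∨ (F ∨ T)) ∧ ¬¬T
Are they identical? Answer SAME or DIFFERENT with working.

Answer: DIFFERENT — A ⇓ F, B ⇓ T

Working:
Term A:
  start: ¬¬((F ∧ (T ∧ T)) ∨ ¬T)
  [1] (F ∧ (T ∧ T)) ∨ ¬T
  [2] F ∨ ¬T
  [3] ¬T
  [4] F

Term B:
  start: ((T ∧ F) ∨ (F ∨ T)) ∧ ¬¬T
  [1] (F ∨ (F ∨ T)) ∧ ¬¬T
  [2] (F ∨ T) ∧ ¬¬T
  [3] T ∧ ¬¬T
  [4] ¬¬T
  [5] T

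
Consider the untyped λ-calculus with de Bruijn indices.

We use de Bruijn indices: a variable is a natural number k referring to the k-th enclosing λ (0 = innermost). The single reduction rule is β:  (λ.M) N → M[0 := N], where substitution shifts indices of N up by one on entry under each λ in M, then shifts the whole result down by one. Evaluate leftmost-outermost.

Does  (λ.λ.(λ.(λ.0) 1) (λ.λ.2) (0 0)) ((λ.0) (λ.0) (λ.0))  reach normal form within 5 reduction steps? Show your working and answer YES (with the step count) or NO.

  start: (λ.λ.(λ.(λ.0) 1) (λ.λ.2) (0 0)) ((λ.0) (λ.0) (λ.0))
  [1] λ.(λ.(λ.0) 1) (λ.λ.2) (0 0)
  [2] λ.(λ.0) 0 (0 0)
  [3] λ.0 (0 0)

Answer: YES — reaches normal form λ.0 (0 0) in 3 ≤ 5 steps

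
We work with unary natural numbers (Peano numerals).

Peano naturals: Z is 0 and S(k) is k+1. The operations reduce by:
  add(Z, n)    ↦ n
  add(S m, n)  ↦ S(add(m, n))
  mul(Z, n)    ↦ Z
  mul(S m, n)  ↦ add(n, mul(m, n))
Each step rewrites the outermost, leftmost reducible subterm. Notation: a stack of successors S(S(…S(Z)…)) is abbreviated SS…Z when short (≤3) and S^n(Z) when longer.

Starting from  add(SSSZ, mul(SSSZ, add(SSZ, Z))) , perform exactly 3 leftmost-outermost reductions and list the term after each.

Answer: after 3 steps: S(S(S(add(Z, mul(SSSZ, add(SSZ, Z))))))

Derivation:
  start: add(SSSZ, mul(SSSZ, add(SSZ, Z)))
  [1] S(add(SSZ, mul(SSSZ, add(SSZ, Z))))
  [2] S(S(add(SZ, mul(SSSZ, add(SSZ, Z)))))
  [3] S(S(S(add(Z, mul(SSSZ, add(SSZ, Z))))))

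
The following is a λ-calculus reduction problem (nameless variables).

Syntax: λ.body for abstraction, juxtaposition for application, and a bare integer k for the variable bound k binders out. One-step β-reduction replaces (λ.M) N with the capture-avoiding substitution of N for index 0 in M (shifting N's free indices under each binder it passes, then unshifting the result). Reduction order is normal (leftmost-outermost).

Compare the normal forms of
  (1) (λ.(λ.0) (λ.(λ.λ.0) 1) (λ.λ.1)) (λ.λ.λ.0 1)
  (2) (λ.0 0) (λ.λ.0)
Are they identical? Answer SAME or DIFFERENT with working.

Answer: SAME — A ⇓ λ.0, B ⇓ λ.0

Working:
Term A:
  start: (λ.(λ.0) (λ.(λ.λ.0) 1) (λ.λ.1)) (λ.λ.λ.0 1)
  step 1: (λ.0) (λ.(λ.λ.0) (λ.λ.λ.0 1)) (λ.λ.1)
  step 2: (λ.(λ.λ.0) (λ.λ.λ.0 1)) (λ.λ.1)
  step 3: (λ.λ.0) (λ.λ.λ.0 1)
  step 4: λ.0

Term B:
  start: (λ.0 0) (λ.λ.0)
  step 1: (λ.λ.0) (λ.λ.0)
  step 2: λ.0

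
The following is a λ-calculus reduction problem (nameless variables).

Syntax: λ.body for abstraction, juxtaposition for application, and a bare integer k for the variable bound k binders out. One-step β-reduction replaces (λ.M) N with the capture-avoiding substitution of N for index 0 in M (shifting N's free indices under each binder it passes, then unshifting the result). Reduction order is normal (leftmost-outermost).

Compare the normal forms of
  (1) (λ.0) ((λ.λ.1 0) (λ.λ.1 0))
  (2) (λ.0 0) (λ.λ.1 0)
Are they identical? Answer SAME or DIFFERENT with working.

Answer: SAME — A ⇓ λ.λ.1 0, B ⇓ λ.λ.1 0

Reduction:
Term A:
  start: (λ.0) ((λ.λ.1 0) (λ.λ.1 0))
  [1] (λ.λ.1 0) (λ.λ.1 0)
  [2] λ.(λ.λ.1 0) 0
  [3] λ.λ.1 0

Term B:
  start: (λ.0 0) (λ.λ.1 0)
  [1] (λ.λ.1 0) (λ.λ.1 0)
  [2] λ.(λ.λ.1 0) 0
  [3] λ.λ.1 0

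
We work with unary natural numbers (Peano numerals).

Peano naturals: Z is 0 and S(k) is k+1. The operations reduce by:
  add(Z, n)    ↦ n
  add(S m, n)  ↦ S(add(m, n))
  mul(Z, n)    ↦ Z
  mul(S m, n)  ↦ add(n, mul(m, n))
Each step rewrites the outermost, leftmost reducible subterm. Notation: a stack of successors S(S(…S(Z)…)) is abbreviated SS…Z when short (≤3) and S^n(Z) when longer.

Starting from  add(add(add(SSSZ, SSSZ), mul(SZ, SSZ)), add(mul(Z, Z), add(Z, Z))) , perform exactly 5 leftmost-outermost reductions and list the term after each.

Answer: after 5 steps: S(add(S(add(add(SZ, SSSZ), mul(SZ, SSZ))), add(mul(Z, Z), add(Z, Z))))

Reduction:
  start: add(add(add(SSSZ, SSSZ), mul(SZ, SSZ)), add(mul(Z, Z), add(Z, Z)))
  →1  add(add(S(add(SSZ, SSSZ)), mul(SZ, SSZ)), add(mul(Z, Z), add(Z, Z)))
  →2  add(S(add(add(SSZ, SSSZ), mul(SZ, SSZ))), add(mul(Z, Z), add(Z, Z)))
  →3  S(add(add(add(SSZ, SSSZ), mul(SZ, SSZ)), add(mul(Z, Z), add(Z, Z))))
  →4  S(add(add(S(add(SZ, SSSZ)), mul(SZ, SSZ)), add(mul(Z, Z), add(Z, Z))))
  →5  S(add(S(add(add(SZ, SSSZ), mul(SZ, SSZ))), add(mul(Z, Z), add(Z, Z))))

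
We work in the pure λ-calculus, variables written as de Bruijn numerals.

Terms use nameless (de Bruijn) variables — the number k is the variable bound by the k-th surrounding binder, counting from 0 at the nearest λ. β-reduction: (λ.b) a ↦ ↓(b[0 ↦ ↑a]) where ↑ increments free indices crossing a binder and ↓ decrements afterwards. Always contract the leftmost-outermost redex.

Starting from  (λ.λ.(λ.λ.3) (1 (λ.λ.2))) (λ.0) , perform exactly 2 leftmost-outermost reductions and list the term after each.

Answer: after 2 steps: λ.λ.λ.0

Derivation:
  start: (λ.λ.(λ.λ.3) (1 (λ.λ.2))) (λ.0)
  step 1: λ.(λ.λ.λ.0) ((λ.0) (λ.λ.2))
  step 2: λ.λ.λ.0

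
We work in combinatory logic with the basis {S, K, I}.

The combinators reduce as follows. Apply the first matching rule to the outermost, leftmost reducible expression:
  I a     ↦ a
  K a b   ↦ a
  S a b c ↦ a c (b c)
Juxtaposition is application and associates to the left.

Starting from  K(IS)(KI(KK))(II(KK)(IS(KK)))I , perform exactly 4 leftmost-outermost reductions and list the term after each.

  start: K(IS)(KI(KK))(II(KK)(IS(KK)))I
  [1] IS(II(KK)(IS(KK)))I
  [2] S(II(KK)(IS(KK)))I
  [3] S(I(KK)(IS(KK)))I
  [4] S(KK(IS(KK)))I

Answer: after 4 steps: S(KK(IS(KK)))I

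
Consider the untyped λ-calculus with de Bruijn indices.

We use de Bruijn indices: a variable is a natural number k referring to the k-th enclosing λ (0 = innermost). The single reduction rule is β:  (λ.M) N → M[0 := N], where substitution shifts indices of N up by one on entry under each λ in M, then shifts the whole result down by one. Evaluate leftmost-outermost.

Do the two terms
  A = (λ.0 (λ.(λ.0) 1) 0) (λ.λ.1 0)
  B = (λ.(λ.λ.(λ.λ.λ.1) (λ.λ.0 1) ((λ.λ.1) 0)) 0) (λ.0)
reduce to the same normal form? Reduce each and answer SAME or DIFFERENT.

Term A:
  start: (λ.0 (λ.(λ.0) 1) 0) (λ.λ.1 0)
  →1  (λ.λ.1 0) (λ.(λ.0) (λ.λ.1 0)) (λ.λ.1 0)
  →2  (λ.(λ.(λ.0) (λ.λ.1 0)) 0) (λ.λ.1 0)
  →3  (λ.(λ.0) (λ.λ.1 0)) (λ.λ.1 0)
  →4  (λ.0) (λ.λ.1 0)
  →5  λ.λ.1 0

Term B:
  start: (λ.(λ.λ.(λ.λ.λ.1) (λ.λ.0 1) ((λ.λ.1) 0)) 0) (λ.0)
  →1  (λ.λ.(λ.λ.λ.1) (λ.λ.0 1) ((λ.λ.1) 0)) (λ.0)
  →2  λ.(λ.λ.λ.1) (λ.λ.0 1) ((λ.λ.1) 0)
  →3  λ.(λ.λ.1) ((λ.λ.1) 0)
  →4  λ.λ.(λ.λ.1) 1
  →5  λ.λ.λ.2

Answer: DIFFERENT — A ⇓ λ.λ.1 0, B ⇓ λ.λ.λ.2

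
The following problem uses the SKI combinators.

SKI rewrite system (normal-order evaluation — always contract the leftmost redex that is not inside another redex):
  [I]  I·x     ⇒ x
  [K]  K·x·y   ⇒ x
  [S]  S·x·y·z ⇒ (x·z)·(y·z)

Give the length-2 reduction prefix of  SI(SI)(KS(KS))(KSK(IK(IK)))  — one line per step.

  start: SI(SI)(KS(KS))(KSK(IK(IK)))
  step 1: I(KS(KS))(SI(KS(KS)))(KSK(IK(IK)))
  step 2: KS(KS)(SI(KS(KS)))(KSK(IK(IK)))

Answer: after 2 steps: KS(KS)(SI(KS(KS)))(KSK(IK(IK)))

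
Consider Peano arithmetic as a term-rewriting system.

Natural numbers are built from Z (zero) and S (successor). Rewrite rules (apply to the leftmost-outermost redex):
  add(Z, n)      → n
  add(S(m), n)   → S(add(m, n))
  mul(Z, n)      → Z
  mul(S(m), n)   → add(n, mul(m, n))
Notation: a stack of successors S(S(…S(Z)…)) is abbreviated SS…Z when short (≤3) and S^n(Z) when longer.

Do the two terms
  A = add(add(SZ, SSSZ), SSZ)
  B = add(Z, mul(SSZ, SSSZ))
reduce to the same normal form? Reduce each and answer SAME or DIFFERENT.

Term A:
  start: add(add(SZ, SSSZ), SSZ)
  [1] add(S(add(Z, SSSZ)), SSZ)
  [2] S(add(add(Z, SSSZ), SSZ))
  [3] S(add(SSSZ, SSZ))
  [4] S(S(add(SSZ, SSZ)))
  [5] S(S(S(add(SZ, SSZ))))
  [6] S(S(S(S(add(Z, SSZ)))))
  [7] S^6(Z)

Term B:
  start: add(Z, mul(SSZ, SSSZ))
  [1] mul(SSZ, SSSZ)
  [2] add(SSSZ, mul(SZ, SSSZ))
  [3] S(add(SSZ, mul(SZ, SSSZ)))
  [4] S(S(add(SZ, mul(SZ, SSSZ))))
  [5] S(S(S(add(Z, mul(SZ, SSSZ)))))
  [6] S(S(S(mul(SZ, SSSZ))))
  [7] S(S(S(add(SSSZ, mul(Z, SSSZ)))))
  [8] S(S(S(S(add(SSZ, mul(Z, SSSZ))))))
  [9] S(S(S(S(S(add(SZ, mul(Z, SSSZ)))))))
  [10] S(S(S(S(S(S(add(Z, mul(Z, SSSZ))))))))
  [11] S(S(S(S(S(S(mul(Z, SSSZ)))))))
  [12] S^6(Z)

Answer: SAME — A ⇓ S^6(Z), B ⇓ S^6(Z)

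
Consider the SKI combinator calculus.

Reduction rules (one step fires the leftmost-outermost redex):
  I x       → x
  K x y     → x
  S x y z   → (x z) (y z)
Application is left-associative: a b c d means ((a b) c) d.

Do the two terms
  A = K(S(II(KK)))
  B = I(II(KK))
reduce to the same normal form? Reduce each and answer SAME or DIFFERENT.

Term A:
  start: K(S(II(KK)))
  step 1: K(S(I(KK)))
  step 2: K(S(KK))

Term B:
  start: I(II(KK))
  step 1: II(KK)
  step 2: I(KK)
  step 3: KK

Answer: DIFFERENT — A ⇓ K(S(KK)), B ⇓ KK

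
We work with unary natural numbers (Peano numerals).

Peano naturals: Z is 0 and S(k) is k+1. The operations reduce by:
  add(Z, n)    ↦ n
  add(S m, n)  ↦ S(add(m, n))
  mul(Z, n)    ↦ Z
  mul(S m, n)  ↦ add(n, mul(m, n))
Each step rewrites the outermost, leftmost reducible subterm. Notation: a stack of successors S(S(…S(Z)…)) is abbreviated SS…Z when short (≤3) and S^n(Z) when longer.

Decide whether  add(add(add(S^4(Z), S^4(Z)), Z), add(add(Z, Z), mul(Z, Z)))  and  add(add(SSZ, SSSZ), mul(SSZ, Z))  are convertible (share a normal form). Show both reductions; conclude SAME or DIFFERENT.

Answer: DIFFERENT — A ⇓ S^8(Z), B ⇓ S^5(Z)

Reduction:
Term A:
  start: add(add(add(S^4(Z), S^4(Z)), Z), add(add(Z, Z), mul(Z, Z)))
  step 1: add(add(S(add(SSSZ, S^4(Z))), Z), add(add(Z, Z), mul(Z, Z)))
  step 2: add(S(add(add(SSSZ, S^4(Z)), Z)), add(add(Z, Z), mul(Z, Z)))
  step 3: S(add(add(add(SSSZ, S^4(Z)), Z), add(add(Z, Z), mul(Z, Z))))
  step 4: S(add(add(S(add(SSZ, S^4(Z))), Z), add(add(Z, Z), mul(Z, Z))))
  step 5: S(add(S(add(add(SSZ, S^4(Z)), Z)), add(add(Z, Z), mul(Z, Z))))
  step 6: S(S(add(add(add(SSZ, S^4(Z)), Z), add(add(Z, Z), mul(Z, Z)))))
  step 7: S(S(add(add(S(add(SZ, S^4(Z))), Z), add(add(Z, Z), mul(Z, Z)))))
  step 8: S(S(add(S(add(add(SZ, S^4(Z)), Z)), add(add(Z, Z), mul(Z, Z)))))
  step 9: S(S(S(add(add(add(SZ, S^4(Z)), Z), add(add(Z, Z), mul(Z, Z))))))
  step 10: S(S(S(add(add(S(add(Z, S^4(Z))), Z), add(add(Z, Z), mul(Z, Z))))))
  step 11: S(S(S(add(S(add(add(Z, S^4(Z)), Z)), add(add(Z, Z), mul(Z, Z))))))
  step 12: S(S(S(S(add(add(add(Z, S^4(Z)), Z), add(add(Z, Z), mul(Z, Z)))))))
  step 13: S(S(S(S(add(add(S^4(Z), Z), add(add(Z, Z), mul(Z, Z)))))))
  step 14: S(S(S(S(add(S(add(SSSZ, Z)), add(add(Z, Z), mul(Z, Z)))))))
  step 15: S(S(S(S(S(add(add(SSSZ, Z), add(add(Z, Z), mul(Z, Z))))))))
  step 16: S(S(S(S(S(add(S(add(SSZ, Z)), add(add(Z, Z), mul(Z, Z))))))))
  step 17: S(S(S(S(S(S(add(add(SSZ, Z), add(add(Z, Z), mul(Z, Z)))))))))
  step 18: S(S(S(S(S(S(add(S(add(SZ, Z)), add(add(Z, Z), mul(Z, Z)))))))))
  step 19: S(S(S(S(S(S(S(add(add(SZ, Z), add(add(Z, Z), mul(Z, Z))))))))))
  step 20: S(S(S(S(S(S(S(add(S(add(Z, Z)), add(add(Z, Z), mul(Z, Z))))))))))
  step 21: S(S(S(S(S(S(S(S(add(add(Z, Z), add(add(Z, Z), mul(Z, Z)))))))))))
  step 22: S(S(S(S(S(S(S(S(add(Z, add(add(Z, Z), mul(Z, Z)))))))))))
  step 23: S(S(S(S(S(S(S(S(add(add(Z, Z), mul(Z, Z))))))))))
  step 24: S(S(S(S(S(S(S(S(add(Z, mul(Z, Z))))))))))
  step 25: S(S(S(S(S(S(S(S(mul(Z, Z)))))))))
  step 26: S^8(Z)

Term B:
  start: add(add(SSZ, SSSZ), mul(SSZ, Z))
  step 1: add(S(add(SZ, SSSZ)), mul(SSZ, Z))
  step 2: S(add(add(SZ, SSSZ), mul(SSZ, Z)))
  step 3: S(add(S(add(Z, SSSZ)), mul(SSZ, Z)))
  step 4: S(S(add(add(Z, SSSZ), mul(SSZ, Z))))
  step 5: S(S(add(SSSZ, mul(SSZ, Z))))
  step 6: S(S(S(add(SSZ, mul(SSZ, Z)))))
  step 7: S(S(S(S(add(SZ, mul(SSZ, Z))))))
  step 8: S(S(S(S(S(add(Z, mul(SSZ, Z)))))))
  step 9: S(S(S(S(S(mul(SSZ, Z))))))
  step 10: S(S(S(S(S(add(Z, mul(SZ, Z)))))))
  step 11: S(S(S(S(S(mul(SZ, Z))))))
  step 12: S(S(S(S(S(add(Z, mul(Z, Z)))))))
  step 13: S(S(S(S(S(mul(Z, Z))))))
  step 14: S^5(Z)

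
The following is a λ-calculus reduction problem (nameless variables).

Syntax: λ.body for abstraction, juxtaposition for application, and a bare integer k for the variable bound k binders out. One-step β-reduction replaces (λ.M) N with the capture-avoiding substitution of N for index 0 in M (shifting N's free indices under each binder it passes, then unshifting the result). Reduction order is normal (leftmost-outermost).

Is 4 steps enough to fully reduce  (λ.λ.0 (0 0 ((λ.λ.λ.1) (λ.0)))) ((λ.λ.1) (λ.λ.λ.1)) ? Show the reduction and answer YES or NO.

Answer: YES — reaches normal form λ.0 (0 0 (λ.λ.1)) in 2 ≤ 4 steps

Reduction:
  start: (λ.λ.0 (0 0 ((λ.λ.λ.1) (λ.0)))) ((λ.λ.1) (λ.λ.λ.1))
  step 1: λ.0 (0 0 ((λ.λ.λ.1) (λ.0)))
  step 2: λ.0 (0 0 (λ.λ.1))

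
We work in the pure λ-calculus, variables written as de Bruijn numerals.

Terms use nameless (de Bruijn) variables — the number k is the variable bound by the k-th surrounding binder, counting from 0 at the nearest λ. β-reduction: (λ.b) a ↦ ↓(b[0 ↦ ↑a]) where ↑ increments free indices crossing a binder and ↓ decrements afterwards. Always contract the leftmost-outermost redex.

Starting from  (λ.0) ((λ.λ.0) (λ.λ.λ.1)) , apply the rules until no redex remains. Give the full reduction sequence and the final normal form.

Answer: normal form = λ.0  (in 2 steps)

Derivation:
  start: (λ.0) ((λ.λ.0) (λ.λ.λ.1))
  step 1: (λ.λ.0) (λ.λ.λ.1)
  step 2: λ.0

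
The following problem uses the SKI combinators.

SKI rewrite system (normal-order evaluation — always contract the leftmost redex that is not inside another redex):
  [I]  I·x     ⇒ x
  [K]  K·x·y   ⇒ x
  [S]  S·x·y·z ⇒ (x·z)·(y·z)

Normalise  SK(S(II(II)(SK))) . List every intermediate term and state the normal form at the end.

  start: SK(S(II(II)(SK)))
  →1  SK(S(I(II)(SK)))
  →2  SK(S(II(SK)))
  →3  SK(S(I(SK)))
  →4  SK(S(SK))

Answer: normal form = SK(S(SK))  (in 4 steps)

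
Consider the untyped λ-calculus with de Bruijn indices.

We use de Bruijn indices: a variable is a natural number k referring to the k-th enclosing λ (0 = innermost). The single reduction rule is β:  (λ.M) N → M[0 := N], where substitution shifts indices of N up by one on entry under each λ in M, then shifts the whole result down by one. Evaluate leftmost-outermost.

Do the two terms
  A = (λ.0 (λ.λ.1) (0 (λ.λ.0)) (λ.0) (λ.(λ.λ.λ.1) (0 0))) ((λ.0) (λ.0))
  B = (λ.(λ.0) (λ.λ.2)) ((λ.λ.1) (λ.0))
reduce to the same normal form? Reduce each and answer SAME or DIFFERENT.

Term A:
  start: (λ.0 (λ.λ.1) (0 (λ.λ.0)) (λ.0) (λ.(λ.λ.λ.1) (0 0))) ((λ.0) (λ.0))
  [1] (λ.0) (λ.0) (λ.λ.1) ((λ.0) (λ.0) (λ.λ.0)) (λ.0) (λ.(λ.λ.λ.1) (0 0))
  [2] (λ.0) (λ.λ.1) ((λ.0) (λ.0) (λ.λ.0)) (λ.0) (λ.(λ.λ.λ.1) (0 0))
  [3] (λ.λ.1) ((λ.0) (λ.0) (λ.λ.0)) (λ.0) (λ.(λ.λ.λ.1) (0 0))
  [4] (λ.(λ.0) (λ.0) (λ.λ.0)) (λ.0) (λ.(λ.λ.λ.1) (0 0))
  [5] (λ.0) (λ.0) (λ.λ.0) (λ.(λ.λ.λ.1) (0 0))
  [6] (λ.0) (λ.λ.0) (λ.(λ.λ.λ.1) (0 0))
  [7] (λ.λ.0) (λ.(λ.λ.λ.1) (0 0))
  [8] λ.0

Term B:
  start: (λ.(λ.0) (λ.λ.2)) ((λ.λ.1) (λ.0))
  [1] (λ.0) (λ.λ.(λ.λ.1) (λ.0))
  [2] λ.λ.(λ.λ.1) (λ.0)
  [3] λ.λ.λ.λ.0

Answer: DIFFERENT — A ⇓ λ.0, B ⇓ λ.λ.λ.λ.0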